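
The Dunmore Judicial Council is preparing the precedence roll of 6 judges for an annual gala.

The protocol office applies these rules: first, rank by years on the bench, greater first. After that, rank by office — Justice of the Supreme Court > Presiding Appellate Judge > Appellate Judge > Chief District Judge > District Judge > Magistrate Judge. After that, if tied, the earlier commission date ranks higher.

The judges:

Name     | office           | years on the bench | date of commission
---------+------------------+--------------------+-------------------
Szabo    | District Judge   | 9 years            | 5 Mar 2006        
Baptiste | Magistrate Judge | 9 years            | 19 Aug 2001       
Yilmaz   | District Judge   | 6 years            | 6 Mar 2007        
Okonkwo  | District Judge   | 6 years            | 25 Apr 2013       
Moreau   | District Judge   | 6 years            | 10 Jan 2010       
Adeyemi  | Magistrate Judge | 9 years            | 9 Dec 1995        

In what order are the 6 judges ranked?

Szabo, Adeyemi, Baptiste, Yilmaz, Moreau, Okonkwo

By years on the bench (higher first): Szabo, Adeyemi and Baptiste (each 9 years); then Yilmaz, Moreau and Okonkwo (each 6 years).
Among Szabo, Adeyemi and Baptiste, by office: Szabo (District Judge) before Adeyemi and Baptiste (Magistrate Judge).
Among Adeyemi and Baptiste, by date of commission (earlier first): Adeyemi (9 Dec 1995) before Baptiste (19 Aug 2001).
Yilmaz, Moreau and Okonkwo are each District Judge, so the next rule applies.
Among Yilmaz, Moreau and Okonkwo, by date of commission (earlier first): Yilmaz (6 Mar 2007) before Moreau (10 Jan 2010) before Okonkwo (25 Apr 2013).
Full order: Szabo, Adeyemi, Baptiste, Yilmaz, Moreau, Okonkwo.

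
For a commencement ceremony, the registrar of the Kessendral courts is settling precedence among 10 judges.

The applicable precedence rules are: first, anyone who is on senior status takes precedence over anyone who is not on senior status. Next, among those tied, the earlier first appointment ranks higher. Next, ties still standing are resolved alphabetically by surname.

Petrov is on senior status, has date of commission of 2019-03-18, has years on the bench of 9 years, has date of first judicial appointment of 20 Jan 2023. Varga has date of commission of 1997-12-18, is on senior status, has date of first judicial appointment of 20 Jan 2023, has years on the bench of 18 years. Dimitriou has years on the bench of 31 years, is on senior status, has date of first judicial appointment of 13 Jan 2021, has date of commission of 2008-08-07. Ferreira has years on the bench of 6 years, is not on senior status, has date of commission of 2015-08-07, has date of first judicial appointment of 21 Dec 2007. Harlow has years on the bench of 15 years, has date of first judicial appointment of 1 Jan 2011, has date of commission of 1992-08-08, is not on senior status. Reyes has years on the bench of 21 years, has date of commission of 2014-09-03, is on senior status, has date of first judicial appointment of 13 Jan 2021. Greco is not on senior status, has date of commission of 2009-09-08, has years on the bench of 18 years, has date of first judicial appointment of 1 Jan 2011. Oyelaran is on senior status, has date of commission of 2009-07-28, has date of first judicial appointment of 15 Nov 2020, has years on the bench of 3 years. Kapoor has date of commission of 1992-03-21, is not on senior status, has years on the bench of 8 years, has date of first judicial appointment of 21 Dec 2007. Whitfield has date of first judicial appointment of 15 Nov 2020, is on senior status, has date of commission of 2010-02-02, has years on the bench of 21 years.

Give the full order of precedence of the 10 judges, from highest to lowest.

Oyelaran, Whitfield, Dimitriou, Reyes, Petrov, Varga, Ferreira, Kapoor, Greco, Harlow

By the first rule: Oyelaran, Whitfield, Dimitriou, Reyes, Petrov and Varga (each on senior status); then Ferreira, Kapoor, Greco and Harlow (each not on senior status).
Among Oyelaran, Whitfield, Dimitriou, Reyes, Petrov and Varga, by date of first judicial appointment (earlier first): Oyelaran and Whitfield (15 Nov 2020) before Dimitriou and Reyes (13 Jan 2021) before Petrov and Varga (20 Jan 2023).
Among Oyelaran and Whitfield, alphabetically by surname: Oyelaran before Whitfield.
Among Dimitriou and Reyes, alphabetically by surname: Dimitriou before Reyes.
Among Petrov and Varga, alphabetically by surname: Petrov before Varga.
Among Ferreira, Kapoor, Greco and Harlow, by date of first judicial appointment (earlier first): Ferreira and Kapoor (21 Dec 2007) before Greco and Harlow (1 Jan 2011).
Among Ferreira and Kapoor, alphabetically by surname: Ferreira before Kapoor.
Among Greco and Harlow, alphabetically by surname: Greco before Harlow.
Full order: Oyelaran, Whitfield, Dimitriou, Reyes, Petrov, Varga, Ferreira, Kapoor, Greco, Harlow.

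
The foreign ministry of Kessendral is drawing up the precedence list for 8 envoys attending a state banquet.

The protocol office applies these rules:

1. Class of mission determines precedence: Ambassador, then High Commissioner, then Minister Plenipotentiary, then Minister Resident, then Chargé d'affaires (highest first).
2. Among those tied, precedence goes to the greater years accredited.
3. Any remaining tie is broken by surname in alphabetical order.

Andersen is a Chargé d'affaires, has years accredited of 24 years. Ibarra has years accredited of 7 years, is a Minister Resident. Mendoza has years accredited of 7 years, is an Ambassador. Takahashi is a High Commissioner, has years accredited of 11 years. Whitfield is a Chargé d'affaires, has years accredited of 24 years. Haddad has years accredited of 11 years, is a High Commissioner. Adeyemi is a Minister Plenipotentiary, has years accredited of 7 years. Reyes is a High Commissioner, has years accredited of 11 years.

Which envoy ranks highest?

By class of mission: Mendoza (Ambassador); then Haddad, Reyes and Takahashi (High Commissioner); then Adeyemi (Minister Plenipotentiary); then Ibarra (Minister Resident); then Andersen and Whitfield (Chargé d'affaires).
Haddad, Reyes and Takahashi all have years accredited 11 years, so the next rule applies.
Among Haddad, Reyes and Takahashi, alphabetically by surname: Haddad before Reyes before Takahashi.
Andersen and Whitfield both have years accredited 24 years, so the next rule applies.
Among Andersen and Whitfield, alphabetically by surname: Andersen before Whitfield.
Order: Mendoza, Haddad, Reyes, Takahashi, Adeyemi, Ibarra, Andersen, Whitfield.

Mendoza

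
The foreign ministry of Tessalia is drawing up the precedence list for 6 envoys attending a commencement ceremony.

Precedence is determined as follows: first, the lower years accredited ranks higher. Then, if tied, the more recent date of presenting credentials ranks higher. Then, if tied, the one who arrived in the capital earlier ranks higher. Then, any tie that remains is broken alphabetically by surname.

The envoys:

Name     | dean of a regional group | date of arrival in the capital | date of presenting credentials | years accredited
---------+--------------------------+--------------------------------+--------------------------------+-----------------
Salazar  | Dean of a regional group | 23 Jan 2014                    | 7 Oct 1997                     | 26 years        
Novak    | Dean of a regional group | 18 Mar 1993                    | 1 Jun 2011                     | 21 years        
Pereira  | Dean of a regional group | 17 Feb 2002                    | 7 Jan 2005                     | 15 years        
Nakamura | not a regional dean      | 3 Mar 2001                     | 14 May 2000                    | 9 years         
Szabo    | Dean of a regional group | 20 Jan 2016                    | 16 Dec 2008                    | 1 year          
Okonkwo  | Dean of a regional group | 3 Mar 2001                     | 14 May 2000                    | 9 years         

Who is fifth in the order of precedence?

Novak

By years accredited (lower first): Szabo (1 year); then Nakamura and Okonkwo (both 9 years); then Pereira (15 years); then Novak (21 years); then Salazar (26 years).
Nakamura and Okonkwo both have date of presenting credentials 14 May 2000, so the next rule applies.
Nakamura and Okonkwo both have date of arrival in the capital 3 Mar 2001, so the next rule applies.
Among Nakamura and Okonkwo, alphabetically by surname: Nakamura before Okonkwo.
Order: Szabo, Nakamura, Okonkwo, Pereira, Novak, Salazar.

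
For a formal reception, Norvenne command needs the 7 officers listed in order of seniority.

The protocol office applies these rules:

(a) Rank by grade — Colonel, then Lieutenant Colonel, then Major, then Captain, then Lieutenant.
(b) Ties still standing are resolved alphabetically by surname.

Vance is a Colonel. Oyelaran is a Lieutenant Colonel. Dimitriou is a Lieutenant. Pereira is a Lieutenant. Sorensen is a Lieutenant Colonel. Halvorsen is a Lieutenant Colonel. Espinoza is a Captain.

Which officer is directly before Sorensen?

By grade: Vance (Colonel); then Halvorsen, Oyelaran and Sorensen (Lieutenant Colonel); then Espinoza (Captain); then Dimitriou and Pereira (Lieutenant).
Among Halvorsen, Oyelaran and Sorensen, alphabetically by surname: Halvorsen before Oyelaran before Sorensen.
Among Dimitriou and Pereira, alphabetically by surname: Dimitriou before Pereira.
Order: Vance, Halvorsen, Oyelaran, Sorensen, Espinoza, Dimitriou, Pereira.

Oyelaran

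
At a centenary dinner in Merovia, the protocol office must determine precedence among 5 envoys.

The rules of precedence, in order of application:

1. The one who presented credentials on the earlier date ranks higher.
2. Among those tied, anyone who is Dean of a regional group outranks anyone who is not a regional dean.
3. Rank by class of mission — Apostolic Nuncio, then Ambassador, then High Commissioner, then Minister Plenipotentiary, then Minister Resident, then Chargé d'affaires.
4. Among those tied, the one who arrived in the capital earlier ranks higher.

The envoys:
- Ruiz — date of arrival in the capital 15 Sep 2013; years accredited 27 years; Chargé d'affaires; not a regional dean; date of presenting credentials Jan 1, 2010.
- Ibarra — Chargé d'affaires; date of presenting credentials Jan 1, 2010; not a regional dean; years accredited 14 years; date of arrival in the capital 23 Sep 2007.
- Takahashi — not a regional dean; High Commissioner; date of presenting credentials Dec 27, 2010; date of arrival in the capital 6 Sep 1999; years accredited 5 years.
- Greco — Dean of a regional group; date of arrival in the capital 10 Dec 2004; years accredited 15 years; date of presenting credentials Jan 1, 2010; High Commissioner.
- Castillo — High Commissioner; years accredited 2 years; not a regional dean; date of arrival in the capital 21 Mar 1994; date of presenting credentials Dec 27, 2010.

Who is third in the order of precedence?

By date of presenting credentials (earlier first): Greco, Ibarra and Ruiz (each Jan 1, 2010); then Castillo and Takahashi (both Dec 27, 2010).
Among Greco, Ibarra and Ruiz, Dean of a regional group before not a regional dean: Greco (Dean of a regional group) before Ibarra and Ruiz (not a regional dean).
Ibarra and Ruiz are each Chargé d'affaires, so the next rule applies.
Among Ibarra and Ruiz, by date of arrival in the capital (earlier first): Ibarra (23 Sep 2007) before Ruiz (15 Sep 2013).
Castillo and Takahashi are each not a regional dean, so the next rule applies.
Castillo and Takahashi are each High Commissioner, so the next rule applies.
Among Castillo and Takahashi, by date of arrival in the capital (earlier first): Castillo (21 Mar 1994) before Takahashi (6 Sep 1999).
Order: Greco, Ibarra, Ruiz, Castillo, Takahashi.

Ruiz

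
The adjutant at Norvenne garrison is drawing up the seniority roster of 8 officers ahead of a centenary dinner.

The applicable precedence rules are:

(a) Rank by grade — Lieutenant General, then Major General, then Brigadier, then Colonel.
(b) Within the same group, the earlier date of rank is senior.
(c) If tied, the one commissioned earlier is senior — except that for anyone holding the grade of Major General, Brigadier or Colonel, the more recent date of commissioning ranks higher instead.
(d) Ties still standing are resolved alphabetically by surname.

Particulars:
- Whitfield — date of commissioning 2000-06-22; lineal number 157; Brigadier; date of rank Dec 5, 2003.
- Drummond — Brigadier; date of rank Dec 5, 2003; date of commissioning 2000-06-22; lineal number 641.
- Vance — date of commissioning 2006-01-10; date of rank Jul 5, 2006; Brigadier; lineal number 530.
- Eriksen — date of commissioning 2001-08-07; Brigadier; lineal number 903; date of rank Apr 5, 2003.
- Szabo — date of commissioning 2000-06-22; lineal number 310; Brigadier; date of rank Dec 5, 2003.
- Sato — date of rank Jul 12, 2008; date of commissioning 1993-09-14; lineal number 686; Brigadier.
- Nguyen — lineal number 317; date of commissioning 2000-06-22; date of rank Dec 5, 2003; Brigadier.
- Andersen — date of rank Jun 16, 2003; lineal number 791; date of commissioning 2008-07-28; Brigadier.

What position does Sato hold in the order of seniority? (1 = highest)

8

By grade: Eriksen, Andersen, Drummond, Nguyen, Szabo, Whitfield, Vance and Sato (Brigadier).
Among Eriksen, Andersen, Drummond, Nguyen, Szabo, Whitfield, Vance and Sato, by date of rank (earlier first): Eriksen (Apr 5, 2003) before Andersen (Jun 16, 2003) before Drummond, Nguyen, Szabo and Whitfield (Dec 5, 2003) before Vance (Jul 5, 2006) before Sato (Jul 12, 2008).
Drummond, Nguyen, Szabo and Whitfield all have date of commissioning 2000-06-22, so the next rule applies.
Among Drummond, Nguyen, Szabo and Whitfield, alphabetically by surname: Drummond before Nguyen before Szabo before Whitfield.
Order: Eriksen, Andersen, Drummond, Nguyen, Szabo, Whitfield, Vance, Sato. So position 8.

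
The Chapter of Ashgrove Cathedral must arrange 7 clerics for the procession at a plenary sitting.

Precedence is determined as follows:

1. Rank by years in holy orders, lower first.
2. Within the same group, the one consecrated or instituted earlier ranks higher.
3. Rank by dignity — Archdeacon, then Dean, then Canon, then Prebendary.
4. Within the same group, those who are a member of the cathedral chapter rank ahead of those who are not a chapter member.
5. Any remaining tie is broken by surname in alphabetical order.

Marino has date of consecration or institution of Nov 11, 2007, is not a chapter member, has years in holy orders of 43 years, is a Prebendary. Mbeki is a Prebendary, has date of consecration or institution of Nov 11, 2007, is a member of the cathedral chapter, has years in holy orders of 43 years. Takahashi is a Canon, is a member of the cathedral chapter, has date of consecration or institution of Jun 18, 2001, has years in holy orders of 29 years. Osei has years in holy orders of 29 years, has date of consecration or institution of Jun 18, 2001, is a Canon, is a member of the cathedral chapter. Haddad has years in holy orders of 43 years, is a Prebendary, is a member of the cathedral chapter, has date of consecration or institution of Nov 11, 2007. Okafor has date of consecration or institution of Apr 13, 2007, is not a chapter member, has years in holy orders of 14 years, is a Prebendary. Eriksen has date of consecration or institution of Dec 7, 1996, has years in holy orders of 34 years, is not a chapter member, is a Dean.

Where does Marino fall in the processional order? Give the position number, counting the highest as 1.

By years in holy orders (lower first): Okafor (14 years); then Osei and Takahashi (both 29 years); then Eriksen (34 years); then Haddad, Mbeki and Marino (each 43 years).
Osei and Takahashi both have date of consecration or institution Jun 18, 2001, so the next rule applies.
Osei and Takahashi are each Canon, so the next rule applies.
Osei and Takahashi are each a member of the cathedral chapter, so the next rule applies.
Among Osei and Takahashi, alphabetically by surname: Osei before Takahashi.
Haddad, Mbeki and Marino all have date of consecration or institution Nov 11, 2007, so the next rule applies.
Haddad, Mbeki and Marino are each Prebendary, so the next rule applies.
Among Haddad, Mbeki and Marino, a member of the cathedral chapter before not a chapter member: Haddad and Mbeki (a member of the cathedral chapter) before Marino (not a chapter member).
Among Haddad and Mbeki, alphabetically by surname: Haddad before Mbeki.
Order: Okafor, Osei, Takahashi, Eriksen, Haddad, Mbeki, Marino. So position 7.

7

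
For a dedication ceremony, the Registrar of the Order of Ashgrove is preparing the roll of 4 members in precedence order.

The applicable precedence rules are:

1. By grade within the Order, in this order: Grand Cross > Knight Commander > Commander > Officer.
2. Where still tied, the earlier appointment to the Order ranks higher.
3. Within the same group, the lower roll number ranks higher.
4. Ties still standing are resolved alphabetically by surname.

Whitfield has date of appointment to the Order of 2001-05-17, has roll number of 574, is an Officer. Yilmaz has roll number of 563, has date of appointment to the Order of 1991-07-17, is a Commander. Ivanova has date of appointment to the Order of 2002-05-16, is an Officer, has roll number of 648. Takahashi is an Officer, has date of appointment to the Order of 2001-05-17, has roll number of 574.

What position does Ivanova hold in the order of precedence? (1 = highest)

4

By grade within the Order: Yilmaz (Commander); then Takahashi, Whitfield and Ivanova (Officer).
Among Takahashi, Whitfield and Ivanova, by date of appointment to the Order (earlier first): Takahashi and Whitfield (2001-05-17) before Ivanova (2002-05-16).
Takahashi and Whitfield both have roll number 574, so the next rule applies.
Among Takahashi and Whitfield, alphabetically by surname: Takahashi before Whitfield.
Order: Yilmaz, Takahashi, Whitfield, Ivanova. So position 4.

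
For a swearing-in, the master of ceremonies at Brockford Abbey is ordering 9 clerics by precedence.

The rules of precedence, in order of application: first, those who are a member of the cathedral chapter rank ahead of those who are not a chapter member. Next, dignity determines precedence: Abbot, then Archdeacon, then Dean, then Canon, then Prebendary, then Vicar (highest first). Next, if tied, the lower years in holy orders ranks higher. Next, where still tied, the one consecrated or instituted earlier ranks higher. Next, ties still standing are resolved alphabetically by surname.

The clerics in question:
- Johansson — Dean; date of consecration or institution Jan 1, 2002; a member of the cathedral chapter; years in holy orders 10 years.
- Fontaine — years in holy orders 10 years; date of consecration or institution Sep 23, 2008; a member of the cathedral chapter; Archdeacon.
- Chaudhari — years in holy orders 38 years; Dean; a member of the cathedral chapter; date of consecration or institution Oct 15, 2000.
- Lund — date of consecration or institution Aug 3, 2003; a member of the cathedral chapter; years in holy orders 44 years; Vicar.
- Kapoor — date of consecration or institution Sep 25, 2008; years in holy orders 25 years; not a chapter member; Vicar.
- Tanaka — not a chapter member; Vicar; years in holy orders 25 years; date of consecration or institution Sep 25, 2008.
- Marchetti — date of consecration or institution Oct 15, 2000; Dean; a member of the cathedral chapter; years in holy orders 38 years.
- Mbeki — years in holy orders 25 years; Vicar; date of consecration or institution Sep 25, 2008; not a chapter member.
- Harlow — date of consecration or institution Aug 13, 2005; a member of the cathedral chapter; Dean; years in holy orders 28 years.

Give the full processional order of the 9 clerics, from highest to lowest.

Fontaine, Johansson, Harlow, Chaudhari, Marchetti, Lund, Kapoor, Mbeki, Tanaka

By the first rule: Fontaine, Johansson, Harlow, Chaudhari, Marchetti and Lund (each a member of the cathedral chapter); then Kapoor, Mbeki and Tanaka (each not a chapter member).
Among Fontaine, Johansson, Harlow, Chaudhari, Marchetti and Lund, by dignity: Fontaine (Archdeacon) before Johansson, Harlow, Chaudhari and Marchetti (Dean) before Lund (Vicar).
Among Johansson, Harlow, Chaudhari and Marchetti, by years in holy orders (lower first): Johansson (10 years) before Harlow (28 years) before Chaudhari and Marchetti (38 years).
Chaudhari and Marchetti both have date of consecration or institution Oct 15, 2000, so the next rule applies.
Among Chaudhari and Marchetti, alphabetically by surname: Chaudhari before Marchetti.
Kapoor, Mbeki and Tanaka are each Vicar, so the next rule applies.
Kapoor, Mbeki and Tanaka all have years in holy orders 25 years, so the next rule applies.
Kapoor, Mbeki and Tanaka all have date of consecration or institution Sep 25, 2008, so the next rule applies.
Among Kapoor, Mbeki and Tanaka, alphabetically by surname: Kapoor before Mbeki before Tanaka.
Full order: Fontaine, Johansson, Harlow, Chaudhari, Marchetti, Lund, Kapoor, Mbeki, Tanaka.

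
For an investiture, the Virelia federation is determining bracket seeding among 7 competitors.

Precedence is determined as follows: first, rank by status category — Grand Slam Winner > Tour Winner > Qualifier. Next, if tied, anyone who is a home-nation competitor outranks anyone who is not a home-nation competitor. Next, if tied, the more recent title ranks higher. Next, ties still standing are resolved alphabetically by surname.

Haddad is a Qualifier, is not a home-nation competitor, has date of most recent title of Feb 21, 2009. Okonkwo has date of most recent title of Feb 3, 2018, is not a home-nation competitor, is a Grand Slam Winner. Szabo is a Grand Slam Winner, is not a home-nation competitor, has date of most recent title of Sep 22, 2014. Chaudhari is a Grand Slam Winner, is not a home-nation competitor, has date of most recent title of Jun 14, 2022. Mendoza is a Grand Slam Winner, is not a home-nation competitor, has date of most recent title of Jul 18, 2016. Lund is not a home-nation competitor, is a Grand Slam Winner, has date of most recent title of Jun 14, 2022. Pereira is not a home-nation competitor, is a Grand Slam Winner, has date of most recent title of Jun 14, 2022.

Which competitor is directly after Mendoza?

By status category: Chaudhari, Lund, Pereira, Okonkwo, Mendoza and Szabo (Grand Slam Winner); then Haddad (Qualifier).
Chaudhari, Lund, Pereira, Okonkwo, Mendoza and Szabo are each not a home-nation competitor, so the next rule applies.
Among Chaudhari, Lund, Pereira, Okonkwo, Mendoza and Szabo, by date of most recent title (later first): Chaudhari, Lund and Pereira (Jun 14, 2022) before Okonkwo (Feb 3, 2018) before Mendoza (Jul 18, 2016) before Szabo (Sep 22, 2014).
Among Chaudhari, Lund and Pereira, alphabetically by surname: Chaudhari before Lund before Pereira.
Order: Chaudhari, Lund, Pereira, Okonkwo, Mendoza, Szabo, Haddad.

Szabo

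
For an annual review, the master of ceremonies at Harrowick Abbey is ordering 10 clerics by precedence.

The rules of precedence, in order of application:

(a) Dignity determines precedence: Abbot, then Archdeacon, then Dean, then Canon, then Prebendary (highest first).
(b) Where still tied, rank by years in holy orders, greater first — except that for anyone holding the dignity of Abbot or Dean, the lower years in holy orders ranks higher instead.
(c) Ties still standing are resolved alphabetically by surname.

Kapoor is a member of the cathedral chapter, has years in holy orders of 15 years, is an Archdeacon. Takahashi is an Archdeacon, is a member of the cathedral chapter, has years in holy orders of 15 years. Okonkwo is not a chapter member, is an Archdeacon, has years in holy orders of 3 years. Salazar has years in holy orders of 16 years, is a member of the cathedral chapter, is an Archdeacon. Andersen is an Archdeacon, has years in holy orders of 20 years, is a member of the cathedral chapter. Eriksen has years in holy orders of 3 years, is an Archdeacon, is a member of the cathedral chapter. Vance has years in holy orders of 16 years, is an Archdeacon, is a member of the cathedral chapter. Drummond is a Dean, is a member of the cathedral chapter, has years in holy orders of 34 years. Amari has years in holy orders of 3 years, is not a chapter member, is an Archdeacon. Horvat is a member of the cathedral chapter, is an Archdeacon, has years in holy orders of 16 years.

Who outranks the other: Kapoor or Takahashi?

By dignity: Andersen, Horvat, Salazar, Vance, Kapoor, Takahashi, Amari, Eriksen and Okonkwo (Archdeacon); then Drummond (Dean).
Among Andersen, Horvat, Salazar, Vance, Kapoor, Takahashi, Amari, Eriksen and Okonkwo, by years in holy orders (higher first): Andersen (20 years) before Horvat, Salazar and Vance (16 years) before Kapoor and Takahashi (15 years) before Amari, Eriksen and Okonkwo (3 years).
Among Horvat, Salazar and Vance, alphabetically by surname: Horvat before Salazar before Vance.
Among Kapoor and Takahashi, alphabetically by surname: Kapoor before Takahashi.
Among Amari, Eriksen and Okonkwo, alphabetically by surname: Amari before Eriksen before Okonkwo.
So Kapoor takes precedence.

Kapoor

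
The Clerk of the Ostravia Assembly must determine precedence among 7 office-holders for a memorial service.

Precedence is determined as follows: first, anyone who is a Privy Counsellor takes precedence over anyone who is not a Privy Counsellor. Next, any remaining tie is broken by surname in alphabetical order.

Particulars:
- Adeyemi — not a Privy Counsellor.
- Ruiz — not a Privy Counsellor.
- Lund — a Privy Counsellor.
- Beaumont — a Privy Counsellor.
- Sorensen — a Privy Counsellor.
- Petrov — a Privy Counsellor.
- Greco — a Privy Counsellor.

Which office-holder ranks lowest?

Ruiz

By the first rule: Beaumont, Greco, Lund, Petrov and Sorensen (each a Privy Counsellor); then Adeyemi and Ruiz (both not a Privy Counsellor).
Among Beaumont, Greco, Lund, Petrov and Sorensen, alphabetically by surname: Beaumont before Greco before Lund before Petrov before Sorensen.
Among Adeyemi and Ruiz, alphabetically by surname: Adeyemi before Ruiz.
Order: Beaumont, Greco, Lund, Petrov, Sorensen, Adeyemi, Ruiz.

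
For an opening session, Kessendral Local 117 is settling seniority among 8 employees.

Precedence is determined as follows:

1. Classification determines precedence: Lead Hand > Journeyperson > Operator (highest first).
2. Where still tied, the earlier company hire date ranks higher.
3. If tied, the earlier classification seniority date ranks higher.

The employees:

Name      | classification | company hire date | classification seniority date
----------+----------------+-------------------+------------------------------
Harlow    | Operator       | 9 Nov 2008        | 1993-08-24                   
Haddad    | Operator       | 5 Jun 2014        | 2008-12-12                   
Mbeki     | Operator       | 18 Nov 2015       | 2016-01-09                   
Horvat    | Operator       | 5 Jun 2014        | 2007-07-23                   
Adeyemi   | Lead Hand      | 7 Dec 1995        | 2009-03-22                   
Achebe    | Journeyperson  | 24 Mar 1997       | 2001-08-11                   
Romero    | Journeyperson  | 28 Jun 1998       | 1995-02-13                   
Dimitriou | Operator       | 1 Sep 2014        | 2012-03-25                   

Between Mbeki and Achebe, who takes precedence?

Achebe

By classification: Adeyemi (Lead Hand); then Achebe and Romero (Journeyperson); then Harlow, Horvat, Haddad, Dimitriou and Mbeki (Operator).
Among Achebe and Romero, by company hire date (earlier first): Achebe (24 Mar 1997) before Romero (28 Jun 1998).
Among Harlow, Horvat, Haddad, Dimitriou and Mbeki, by company hire date (earlier first): Harlow (9 Nov 2008) before Horvat and Haddad (5 Jun 2014) before Dimitriou (1 Sep 2014) before Mbeki (18 Nov 2015).
Among Horvat and Haddad, by classification seniority date (earlier first): Horvat (2007-07-23) before Haddad (2008-12-12).
So Achebe takes precedence.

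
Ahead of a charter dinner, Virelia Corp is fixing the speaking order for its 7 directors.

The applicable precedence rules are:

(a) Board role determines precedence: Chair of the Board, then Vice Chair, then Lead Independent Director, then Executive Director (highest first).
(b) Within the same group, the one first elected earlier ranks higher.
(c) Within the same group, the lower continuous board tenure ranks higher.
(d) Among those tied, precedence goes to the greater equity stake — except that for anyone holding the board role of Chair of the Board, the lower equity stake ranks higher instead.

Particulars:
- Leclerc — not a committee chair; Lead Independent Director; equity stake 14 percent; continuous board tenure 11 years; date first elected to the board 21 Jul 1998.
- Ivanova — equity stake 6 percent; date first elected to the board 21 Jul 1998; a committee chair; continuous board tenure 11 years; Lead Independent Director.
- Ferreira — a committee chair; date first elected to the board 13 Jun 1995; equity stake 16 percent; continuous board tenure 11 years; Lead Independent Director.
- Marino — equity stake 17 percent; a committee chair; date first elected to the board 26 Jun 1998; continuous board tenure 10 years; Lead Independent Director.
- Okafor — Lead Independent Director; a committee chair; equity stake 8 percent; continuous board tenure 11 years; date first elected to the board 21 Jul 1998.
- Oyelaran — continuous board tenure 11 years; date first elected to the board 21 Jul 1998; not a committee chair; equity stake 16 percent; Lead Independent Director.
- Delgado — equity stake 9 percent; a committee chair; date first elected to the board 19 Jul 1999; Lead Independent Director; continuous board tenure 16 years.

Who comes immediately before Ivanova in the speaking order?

Okafor

By board role: Ferreira, Marino, Oyelaran, Leclerc, Okafor, Ivanova and Delgado (Lead Independent Director).
Among Ferreira, Marino, Oyelaran, Leclerc, Okafor, Ivanova and Delgado, by date first elected to the board (earlier first): Ferreira (13 Jun 1995) before Marino (26 Jun 1998) before Oyelaran, Leclerc, Okafor and Ivanova (21 Jul 1998) before Delgado (19 Jul 1999).
Oyelaran, Leclerc, Okafor and Ivanova all have continuous board tenure 11 years, so the next rule applies.
Among Oyelaran, Leclerc, Okafor and Ivanova, by equity stake (higher first): Oyelaran (16 percent) before Leclerc (14 percent) before Okafor (8 percent) before Ivanova (6 percent).
Order: Ferreira, Marino, Oyelaran, Leclerc, Okafor, Ivanova, Delgado.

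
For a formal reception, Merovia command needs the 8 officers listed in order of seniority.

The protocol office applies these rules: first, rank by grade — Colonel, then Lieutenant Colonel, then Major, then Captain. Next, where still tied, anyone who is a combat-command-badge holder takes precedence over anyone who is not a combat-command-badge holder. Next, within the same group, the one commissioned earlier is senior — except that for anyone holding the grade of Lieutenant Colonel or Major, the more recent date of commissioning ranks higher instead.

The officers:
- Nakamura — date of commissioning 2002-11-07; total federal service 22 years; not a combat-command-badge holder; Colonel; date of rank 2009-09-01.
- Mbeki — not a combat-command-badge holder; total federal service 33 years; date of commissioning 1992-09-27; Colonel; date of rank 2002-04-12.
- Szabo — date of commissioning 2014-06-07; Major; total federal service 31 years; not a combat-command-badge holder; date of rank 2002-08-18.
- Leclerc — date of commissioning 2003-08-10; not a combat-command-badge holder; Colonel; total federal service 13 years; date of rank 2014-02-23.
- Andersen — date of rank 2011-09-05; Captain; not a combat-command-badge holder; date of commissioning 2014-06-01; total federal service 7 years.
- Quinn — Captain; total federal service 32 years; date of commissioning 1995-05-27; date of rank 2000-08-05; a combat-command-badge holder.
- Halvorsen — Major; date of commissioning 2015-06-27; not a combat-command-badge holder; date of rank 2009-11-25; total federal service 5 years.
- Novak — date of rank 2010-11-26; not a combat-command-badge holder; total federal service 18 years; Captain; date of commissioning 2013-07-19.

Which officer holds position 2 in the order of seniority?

Nakamura

By grade: Mbeki, Nakamura and Leclerc (Colonel); then Halvorsen and Szabo (Major); then Quinn, Novak and Andersen (Captain).
Mbeki, Nakamura and Leclerc are each not a combat-command-badge holder, so the next rule applies.
Among Mbeki, Nakamura and Leclerc, by date of commissioning (earlier first): Mbeki (1992-09-27) before Nakamura (2002-11-07) before Leclerc (2003-08-10).
Halvorsen and Szabo are each not a combat-command-badge holder, so the next rule applies.
Among Halvorsen and Szabo, by date of commissioning (later first) (reversed rule for this group): Halvorsen (2015-06-27) before Szabo (2014-06-07).
Among Quinn, Novak and Andersen, a combat-command-badge holder before not a combat-command-badge holder: Quinn (a combat-command-badge holder) before Novak and Andersen (not a combat-command-badge holder).
Among Novak and Andersen, by date of commissioning (earlier first): Novak (2013-07-19) before Andersen (2014-06-01).
Order: Mbeki, Nakamura, Leclerc, Halvorsen, Szabo, Quinn, Novak, Andersen.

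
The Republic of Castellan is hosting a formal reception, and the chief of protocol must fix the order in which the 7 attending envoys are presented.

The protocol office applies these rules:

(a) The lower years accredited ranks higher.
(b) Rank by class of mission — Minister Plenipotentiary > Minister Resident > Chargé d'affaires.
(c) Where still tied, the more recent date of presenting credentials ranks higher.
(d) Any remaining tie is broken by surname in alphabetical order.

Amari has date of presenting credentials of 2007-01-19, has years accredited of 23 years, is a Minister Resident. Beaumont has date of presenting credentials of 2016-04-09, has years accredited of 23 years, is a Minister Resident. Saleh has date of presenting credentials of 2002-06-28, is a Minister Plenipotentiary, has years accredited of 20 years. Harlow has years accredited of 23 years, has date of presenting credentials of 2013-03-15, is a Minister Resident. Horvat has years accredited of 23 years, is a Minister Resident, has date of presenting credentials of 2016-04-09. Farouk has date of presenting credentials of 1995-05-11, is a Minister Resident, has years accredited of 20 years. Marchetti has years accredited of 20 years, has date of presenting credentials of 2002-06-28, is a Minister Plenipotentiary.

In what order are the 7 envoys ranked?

By years accredited (lower first): Marchetti, Saleh and Farouk (each 20 years); then Beaumont, Horvat, Harlow and Amari (each 23 years).
Among Marchetti, Saleh and Farouk, by class of mission: Marchetti and Saleh (Minister Plenipotentiary) before Farouk (Minister Resident).
Marchetti and Saleh both have date of presenting credentials 2002-06-28, so the next rule applies.
Among Marchetti and Saleh, alphabetically by surname: Marchetti before Saleh.
Beaumont, Horvat, Harlow and Amari are each Minister Resident, so the next rule applies.
Among Beaumont, Horvat, Harlow and Amari, by date of presenting credentials (later first): Beaumont and Horvat (2016-04-09) before Harlow (2013-03-15) before Amari (2007-01-19).
Among Beaumont and Horvat, alphabetically by surname: Beaumont before Horvat.
Full order: Marchetti, Saleh, Farouk, Beaumont, Horvat, Harlow, Amari.

Marchetti, Saleh, Farouk, Beaumont, Horvat, Harlow, Amari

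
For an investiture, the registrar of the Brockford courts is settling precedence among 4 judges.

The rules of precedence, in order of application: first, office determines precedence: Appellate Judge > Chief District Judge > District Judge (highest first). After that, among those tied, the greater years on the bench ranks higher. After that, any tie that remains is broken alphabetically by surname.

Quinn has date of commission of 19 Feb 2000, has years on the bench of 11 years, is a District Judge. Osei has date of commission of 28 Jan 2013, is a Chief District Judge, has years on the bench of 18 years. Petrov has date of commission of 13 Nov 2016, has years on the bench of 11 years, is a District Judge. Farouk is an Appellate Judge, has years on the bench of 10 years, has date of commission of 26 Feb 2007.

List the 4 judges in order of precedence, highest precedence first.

By office: Farouk (Appellate Judge); then Osei (Chief District Judge); then Petrov and Quinn (District Judge).
Petrov and Quinn both have years on the bench 11 years, so the next rule applies.
Among Petrov and Quinn, alphabetically by surname: Petrov before Quinn.
Full order: Farouk, Osei, Petrov, Quinn.

Farouk, Osei, Petrov, Quinn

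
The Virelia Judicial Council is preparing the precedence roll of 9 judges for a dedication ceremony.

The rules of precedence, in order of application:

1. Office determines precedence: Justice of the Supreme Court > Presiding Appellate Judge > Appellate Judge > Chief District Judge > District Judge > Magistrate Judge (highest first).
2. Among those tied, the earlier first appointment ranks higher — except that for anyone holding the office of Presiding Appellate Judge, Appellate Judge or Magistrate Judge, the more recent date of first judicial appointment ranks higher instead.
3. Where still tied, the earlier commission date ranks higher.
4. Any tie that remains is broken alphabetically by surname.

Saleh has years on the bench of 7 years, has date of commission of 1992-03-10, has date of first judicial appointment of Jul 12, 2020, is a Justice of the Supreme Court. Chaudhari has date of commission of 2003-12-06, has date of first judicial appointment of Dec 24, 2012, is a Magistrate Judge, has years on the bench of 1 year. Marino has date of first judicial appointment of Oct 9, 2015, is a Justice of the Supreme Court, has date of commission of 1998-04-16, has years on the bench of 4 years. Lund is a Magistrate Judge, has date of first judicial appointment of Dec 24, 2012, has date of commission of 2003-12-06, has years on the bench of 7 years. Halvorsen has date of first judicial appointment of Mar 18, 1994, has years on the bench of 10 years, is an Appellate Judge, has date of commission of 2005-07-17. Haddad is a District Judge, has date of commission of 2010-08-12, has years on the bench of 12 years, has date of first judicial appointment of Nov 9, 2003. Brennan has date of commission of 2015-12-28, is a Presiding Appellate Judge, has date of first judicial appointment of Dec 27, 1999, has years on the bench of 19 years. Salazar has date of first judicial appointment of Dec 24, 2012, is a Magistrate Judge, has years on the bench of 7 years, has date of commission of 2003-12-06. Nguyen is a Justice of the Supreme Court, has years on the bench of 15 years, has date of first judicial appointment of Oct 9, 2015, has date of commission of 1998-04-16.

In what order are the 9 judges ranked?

By office: Marino, Nguyen and Saleh (Justice of the Supreme Court); then Brennan (Presiding Appellate Judge); then Halvorsen (Appellate Judge); then Haddad (District Judge); then Chaudhari, Lund and Salazar (Magistrate Judge).
Among Marino, Nguyen and Saleh, by date of first judicial appointment (earlier first): Marino and Nguyen (Oct 9, 2015) before Saleh (Jul 12, 2020).
Marino and Nguyen both have date of commission 1998-04-16, so the next rule applies.
Among Marino and Nguyen, alphabetically by surname: Marino before Nguyen.
Chaudhari, Lund and Salazar all have date of first judicial appointment Dec 24, 2012, so the next rule applies.
Chaudhari, Lund and Salazar all have date of commission 2003-12-06, so the next rule applies.
Among Chaudhari, Lund and Salazar, alphabetically by surname: Chaudhari before Lund before Salazar.
Full order: Marino, Nguyen, Saleh, Brennan, Halvorsen, Haddad, Chaudhari, Lund, Salazar.

Marino, Nguyen, Saleh, Brennan, Halvorsen, Haddad, Chaudhari, Lund, Salazar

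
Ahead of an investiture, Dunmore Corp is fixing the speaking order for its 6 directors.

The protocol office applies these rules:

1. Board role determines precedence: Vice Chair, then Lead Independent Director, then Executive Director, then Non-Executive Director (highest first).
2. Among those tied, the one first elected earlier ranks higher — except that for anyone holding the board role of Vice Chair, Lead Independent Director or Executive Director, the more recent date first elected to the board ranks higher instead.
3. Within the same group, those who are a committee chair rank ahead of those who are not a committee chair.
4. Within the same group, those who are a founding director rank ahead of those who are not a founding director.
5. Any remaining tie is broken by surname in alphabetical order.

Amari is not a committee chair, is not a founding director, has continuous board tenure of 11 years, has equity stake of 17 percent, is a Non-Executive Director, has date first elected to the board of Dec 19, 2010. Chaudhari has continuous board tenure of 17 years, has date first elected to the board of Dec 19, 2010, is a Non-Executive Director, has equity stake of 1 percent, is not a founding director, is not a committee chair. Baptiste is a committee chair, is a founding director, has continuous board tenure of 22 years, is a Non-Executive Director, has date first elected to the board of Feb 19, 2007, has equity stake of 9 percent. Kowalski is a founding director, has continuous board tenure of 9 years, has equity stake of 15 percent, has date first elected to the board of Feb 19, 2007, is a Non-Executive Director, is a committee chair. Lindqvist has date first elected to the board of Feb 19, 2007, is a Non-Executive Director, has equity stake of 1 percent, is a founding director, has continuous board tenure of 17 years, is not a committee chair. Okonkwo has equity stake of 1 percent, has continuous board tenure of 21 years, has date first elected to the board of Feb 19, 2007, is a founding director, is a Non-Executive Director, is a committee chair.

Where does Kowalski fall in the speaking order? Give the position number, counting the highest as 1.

2

By board role: Baptiste, Kowalski, Okonkwo, Lindqvist, Amari and Chaudhari (Non-Executive Director).
Among Baptiste, Kowalski, Okonkwo, Lindqvist, Amari and Chaudhari, by date first elected to the board (earlier first): Baptiste, Kowalski, Okonkwo and Lindqvist (Feb 19, 2007) before Amari and Chaudhari (Dec 19, 2010).
Among Baptiste, Kowalski, Okonkwo and Lindqvist, a committee chair before not a committee chair: Baptiste, Kowalski and Okonkwo (a committee chair) before Lindqvist (not a committee chair).
Baptiste, Kowalski and Okonkwo are each a founding director, so the next rule applies.
Among Baptiste, Kowalski and Okonkwo, alphabetically by surname: Baptiste before Kowalski before Okonkwo.
Amari and Chaudhari are each not a committee chair, so the next rule applies.
Amari and Chaudhari are each not a founding director, so the next rule applies.
Among Amari and Chaudhari, alphabetically by surname: Amari before Chaudhari.
Order: Baptiste, Kowalski, Okonkwo, Lindqvist, Amari, Chaudhari. So position 2.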